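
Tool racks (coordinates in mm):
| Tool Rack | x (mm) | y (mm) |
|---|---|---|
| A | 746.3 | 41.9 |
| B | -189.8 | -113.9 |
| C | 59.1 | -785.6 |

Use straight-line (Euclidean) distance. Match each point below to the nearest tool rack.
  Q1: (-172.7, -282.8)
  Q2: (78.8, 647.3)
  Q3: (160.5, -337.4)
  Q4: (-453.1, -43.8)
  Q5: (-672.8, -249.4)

Q1→B; Q2→B; Q3→B; Q4→B; Q5→B

Q1 at (-172.7, -282.8):
  A: 974.7 mm
  B: 169.8 mm
  C: 553.7 mm
  → nearest: B (169.8 mm)
Q2 at (78.8, 647.3):
  A: 901.1 mm
  B: 807.2 mm
  C: 1433.0 mm
  → nearest: B (807.2 mm)
Q3 at (160.5, -337.4):
  A: 697.9 mm
  B: 415.5 mm
  C: 459.5 mm
  → nearest: B (415.5 mm)
Q4 at (-453.1, -43.8):
  A: 1202.5 mm
  B: 272.5 mm
  C: 901.5 mm
  → nearest: B (272.5 mm)
Q5 at (-672.8, -249.4):
  A: 1448.7 mm
  B: 501.6 mm
  C: 907.3 mm
  → nearest: B (501.6 mm)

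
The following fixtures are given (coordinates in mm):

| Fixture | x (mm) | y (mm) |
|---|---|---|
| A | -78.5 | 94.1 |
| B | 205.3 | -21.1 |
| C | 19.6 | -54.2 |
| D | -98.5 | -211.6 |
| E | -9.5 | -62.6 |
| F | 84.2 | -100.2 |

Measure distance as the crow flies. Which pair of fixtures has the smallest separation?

C and E

Pairwise distances:
A–B: 306.3 mm
A–C: 177.8 mm
A–D: 306.4 mm
A–E: 171.2 mm
A–F: 253.4 mm
B–C: 188.6 mm
B–D: 358.6 mm
B–E: 218.8 mm
B–F: 144.6 mm
C–D: 196.8 mm
C–E: 30.3 mm
C–F: 79.3 mm
D–E: 173.6 mm
D–F: 214.0 mm
E–F: 101.0 mm
Closest pair: C–E at 30.3 mm.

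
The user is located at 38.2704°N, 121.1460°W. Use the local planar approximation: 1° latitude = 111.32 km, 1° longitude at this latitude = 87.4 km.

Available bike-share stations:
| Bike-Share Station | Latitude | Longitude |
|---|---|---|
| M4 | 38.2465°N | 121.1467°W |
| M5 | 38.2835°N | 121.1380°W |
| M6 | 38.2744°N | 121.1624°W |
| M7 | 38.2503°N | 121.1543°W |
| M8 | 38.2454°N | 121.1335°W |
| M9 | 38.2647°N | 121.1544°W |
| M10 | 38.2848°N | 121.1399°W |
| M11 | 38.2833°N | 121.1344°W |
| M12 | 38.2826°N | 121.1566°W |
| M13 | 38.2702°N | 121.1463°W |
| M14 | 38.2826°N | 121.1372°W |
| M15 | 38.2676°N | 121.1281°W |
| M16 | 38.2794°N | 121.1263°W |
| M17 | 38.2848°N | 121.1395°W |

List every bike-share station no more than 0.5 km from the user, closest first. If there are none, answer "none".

Distances from 38.2704°N, 121.1460°W:
M4: √((-0.0239·111.32)² + (-0.0007·87.4)²) = √(7.078516 + 0.003743) = 2.6613 km
M5: √((0.0131·111.32)² + (0.0080·87.4)²) = √(2.126616 + 0.488881) = 1.6172 km
M6: √((0.0040·111.32)² + (-0.0164·87.4)²) = √(0.198274 + 2.054521) = 1.5009 km
M7: √((-0.0201·111.32)² + (-0.0083·87.4)²) = √(5.006549 + 0.526234) = 2.3522 km
M8: √((-0.0250·111.32)² + (0.0125·87.4)²) = √(7.745089 + 1.193556) = 2.9898 km
M9: √((-0.0057·111.32)² + (-0.0084·87.4)²) = √(0.402621 + 0.538991) = 0.9704 km
M10: √((0.0144·111.32)² + (0.0061·87.4)²) = √(2.569635 + 0.284238) = 1.6893 km
M11: √((0.0129·111.32)² + (0.0116·87.4)²) = √(2.062176 + 1.027872) = 1.7579 km
M12: √((0.0122·111.32)² + (-0.0106·87.4)²) = √(1.844446 + 0.858291) = 1.6440 km
M13: √((-0.0002·111.32)² + (-0.0003·87.4)²) = √(0.000496 + 0.000687) = 0.0344 km
M14: √((0.0122·111.32)² + (0.0088·87.4)²) = √(1.844446 + 0.591546) = 1.5608 km
M15: √((-0.0028·111.32)² + (0.0179·87.4)²) = √(0.097154 + 2.447535) = 1.5952 km
M16: √((0.0090·111.32)² + (0.0197·87.4)²) = √(1.003764 + 2.964526) = 1.9921 km
M17: √((0.0144·111.32)² + (0.0065·87.4)²) = √(2.569635 + 0.322738) = 1.7007 km
Threshold 0.5 km: M13 (0.0344 km) is within range.

M13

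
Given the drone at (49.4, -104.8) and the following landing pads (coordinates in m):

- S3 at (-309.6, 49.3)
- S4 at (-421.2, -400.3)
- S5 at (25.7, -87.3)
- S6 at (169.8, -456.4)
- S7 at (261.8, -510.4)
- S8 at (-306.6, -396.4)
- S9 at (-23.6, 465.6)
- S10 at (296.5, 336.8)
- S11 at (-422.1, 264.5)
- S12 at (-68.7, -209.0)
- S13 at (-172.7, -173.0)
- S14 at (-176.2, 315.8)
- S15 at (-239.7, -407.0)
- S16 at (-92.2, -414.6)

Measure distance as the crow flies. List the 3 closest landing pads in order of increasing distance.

Distances from (49.4, -104.8):
S3: √((-359.0)² + (154.1)²) = √(128881.000 + 23746.810) = 390.7 m
S4: √((-470.6)² + (-295.5)²) = √(221464.360 + 87320.250) = 555.7 m
S5: √((-23.7)² + (17.5)²) = √(561.690 + 306.250) = 29.5 m
S6: √((120.4)² + (-351.6)²) = √(14496.160 + 123622.560) = 371.6 m
S7: √((212.4)² + (-405.6)²) = √(45113.760 + 164511.360) = 457.8 m
S8: √((-356.0)² + (-291.6)²) = √(126736.000 + 85030.560) = 460.2 m
S9: √((-73.0)² + (570.4)²) = √(5329.000 + 325356.160) = 575.1 m
S10: √((247.1)² + (441.6)²) = √(61058.410 + 195010.560) = 506.0 m
S11: √((-471.5)² + (369.3)²) = √(222312.250 + 136382.490) = 598.9 m
S12: √((-118.1)² + (-104.2)²) = √(13947.610 + 10857.640) = 157.5 m
S13: √((-222.1)² + (-68.2)²) = √(49328.410 + 4651.240) = 232.3 m
S14: √((-225.6)² + (420.6)²) = √(50895.360 + 176904.360) = 477.3 m
S15: √((-289.1)² + (-302.2)²) = √(83578.810 + 91324.840) = 418.2 m
S16: √((-141.6)² + (-309.8)²) = √(20050.560 + 95976.040) = 340.6 m
Sorted: S5 (29.5 m) < S12 (157.5 m) < S13 (232.3 m) < S16 (340.6 m) < S6 (371.6 m) < …

S5, S12, S13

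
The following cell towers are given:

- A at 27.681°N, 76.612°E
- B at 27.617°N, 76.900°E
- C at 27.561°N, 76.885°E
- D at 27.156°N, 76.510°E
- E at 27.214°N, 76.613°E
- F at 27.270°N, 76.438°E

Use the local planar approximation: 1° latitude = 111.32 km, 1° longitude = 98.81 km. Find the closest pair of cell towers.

Pairwise distances:
A–B: 29.336 km
A–C: 30.102 km
A–D: 59.306 km
A–E: 51.987 km
A–F: 48.876 km
B–C: 6.408 km
B–D: 64.176 km
B–E: 53.074 km
B–F: 59.800 km
C–D: 58.358 km
C–E: 47.058 km
C–F: 54.774 km
D–E: 12.053 km
D–F: 14.549 km
E–F: 18.381 km
Closest pair: B–C at 6.408 km.

B and C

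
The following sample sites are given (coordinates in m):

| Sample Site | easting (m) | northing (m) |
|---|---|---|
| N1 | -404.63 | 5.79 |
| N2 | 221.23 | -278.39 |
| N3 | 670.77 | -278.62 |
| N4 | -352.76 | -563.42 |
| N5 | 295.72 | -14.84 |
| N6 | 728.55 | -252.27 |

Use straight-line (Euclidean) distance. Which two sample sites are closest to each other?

Pairwise distances:
N3–N6: 63.50 m
N2–N5: 273.87 m
N2–N3: 449.54 m
N3–N5: 458.52 m
N5–N6: 493.67 m
N2–N6: 507.99 m
N1–N4: 571.57 m
N2–N4: 640.86 m
N1–N2: 687.36 m
N1–N5: 700.65 m
N4–N5: 849.39 m
N3–N4: 1062.41 m
N1–N3: 1112.37 m
N4–N6: 1125.19 m
N1–N6: 1162.19 m
Closest pair: N3–N6 at 63.50 m.

N3 and N6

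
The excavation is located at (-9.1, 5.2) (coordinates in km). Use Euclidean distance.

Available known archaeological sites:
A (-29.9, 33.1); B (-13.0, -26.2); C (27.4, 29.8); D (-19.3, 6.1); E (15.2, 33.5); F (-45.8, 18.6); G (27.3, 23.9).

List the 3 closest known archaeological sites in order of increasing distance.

D, B, A

Distances from (-9.1, 5.2):
A: √((-20.8)² + (27.9)²) = √(432.640 + 778.410) = 34.8 km
B: √((-3.9)² + (-31.4)²) = √(15.210 + 985.960) = 31.6 km
C: √((36.5)² + (24.6)²) = √(1332.250 + 605.160) = 44.0 km
D: √((-10.2)² + (0.9)²) = √(104.040 + 0.810) = 10.2 km
E: √((24.3)² + (28.3)²) = √(590.490 + 800.890) = 37.3 km
F: √((-36.7)² + (13.4)²) = √(1346.890 + 179.560) = 39.1 km
G: √((36.4)² + (18.7)²) = √(1324.960 + 349.690) = 40.9 km
Sorted: D (10.2 km) < B (31.6 km) < A (34.8 km) < E (37.3 km) < F (39.1 km) < …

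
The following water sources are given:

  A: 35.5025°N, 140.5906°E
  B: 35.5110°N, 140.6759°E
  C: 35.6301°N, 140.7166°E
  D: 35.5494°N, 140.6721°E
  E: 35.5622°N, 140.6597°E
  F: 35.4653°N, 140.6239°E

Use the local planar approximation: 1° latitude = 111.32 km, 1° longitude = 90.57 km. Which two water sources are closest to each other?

Pairwise distances:
D–E: √((0.0128·111.32)² + (-0.0124·90.57)²) = √(2.030329 + 1.261282) = 1.8143 km
B–D: √((0.0384·111.32)² + (-0.0038·90.57)²) = √(18.272957 + 0.118450) = 4.2885 km
A–F: √((-0.0372·111.32)² + (0.0333·90.57)²) = √(17.148742 + 9.096141) = 5.1230 km
B–E: √((0.0512·111.32)² + (-0.0162·90.57)²) = √(32.485258 + 2.152776) = 5.8854 km
B–F: √((-0.0457·111.32)² + (-0.0520·90.57)²) = √(25.880865 + 22.180709) = 6.9326 km
A–B: √((0.0085·111.32)² + (0.0853·90.57)²) = √(0.895332 + 59.685220) = 7.7834 km
A–D: √((0.0469·111.32)² + (0.0815·90.57)²) = √(27.257880 + 54.485878) = 9.0412 km
A–E: √((0.0597·111.32)² + (0.0691·90.57)²) = √(44.166711 + 39.167408) = 9.1288 km
C–E: √((-0.0679·111.32)² + (-0.0569·90.57)²) = √(57.132857 + 26.557872) = 9.1483 km
C–D: √((-0.0807·111.32)² + (-0.0445·90.57)²) = √(80.703703 + 16.243842) = 9.8462 km
D–F: √((-0.0841·111.32)² + (-0.0482·90.57)²) = √(87.647269 + 19.057363) = 10.3298 km
E–F: √((-0.0969·111.32)² + (-0.0358·90.57)²) = √(116.357384 + 10.513197) = 11.2637 km
B–C: √((0.1191·111.32)² + (0.0407·90.57)²) = √(175.780185 + 13.588063) = 13.7611 km
A–C: √((0.1276·111.32)² + (0.1260·90.57)²) = √(201.765888 + 130.229636) = 18.2207 km
C–F: √((-0.1648·111.32)² + (-0.0927·90.57)²) = √(336.558691 + 70.490113) = 20.1755 km
Closest pair: D–E at 1.8143 km.

D and E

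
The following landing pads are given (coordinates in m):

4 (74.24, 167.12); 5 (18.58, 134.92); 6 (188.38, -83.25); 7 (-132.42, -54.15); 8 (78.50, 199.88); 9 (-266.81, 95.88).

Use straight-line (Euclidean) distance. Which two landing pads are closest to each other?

Pairwise distances:
4–8: √((4.26)² + (32.76)²) = √(18.1476 + 1073.2176) = 33.04 m
4–5: √((-55.66)² + (-32.20)²) = √(3098.0356 + 1036.8400) = 64.30 m
5–8: √((59.92)² + (64.96)²) = √(3590.4064 + 4219.8016) = 88.38 m
7–9: √((-134.39)² + (150.03)²) = √(18060.6721 + 22509.0009) = 201.42 m
5–7: √((-151.00)² + (-189.07)²) = √(22801.0000 + 35747.4649) = 241.97 m
4–6: √((114.14)² + (-250.37)²) = √(13027.9396 + 62685.1369) = 275.16 m
5–6: √((169.80)² + (-218.17)²) = √(28832.0400 + 47598.1489) = 276.46 m
5–9: √((-285.39)² + (-39.04)²) = √(81447.4521 + 1524.1216) = 288.05 m
4–7: √((-206.66)² + (-221.27)²) = √(42708.3556 + 48960.4129) = 302.77 m
6–8: √((-109.88)² + (283.13)²) = √(12073.6144 + 80162.5969) = 303.70 m
6–7: √((-320.80)² + (29.10)²) = √(102912.6400 + 846.8100) = 322.12 m
7–8: √((210.92)² + (254.03)²) = √(44487.2464 + 64531.2409) = 330.18 m
4–9: √((-341.05)² + (-71.24)²) = √(116315.1025 + 5075.1376) = 348.41 m
8–9: √((-345.31)² + (-104.00)²) = √(119238.9961 + 10816.0000) = 360.63 m
6–9: √((-455.19)² + (179.13)²) = √(207197.9361 + 32087.5569) = 489.17 m
Closest pair: 4–8 at 33.04 m.

4 and 8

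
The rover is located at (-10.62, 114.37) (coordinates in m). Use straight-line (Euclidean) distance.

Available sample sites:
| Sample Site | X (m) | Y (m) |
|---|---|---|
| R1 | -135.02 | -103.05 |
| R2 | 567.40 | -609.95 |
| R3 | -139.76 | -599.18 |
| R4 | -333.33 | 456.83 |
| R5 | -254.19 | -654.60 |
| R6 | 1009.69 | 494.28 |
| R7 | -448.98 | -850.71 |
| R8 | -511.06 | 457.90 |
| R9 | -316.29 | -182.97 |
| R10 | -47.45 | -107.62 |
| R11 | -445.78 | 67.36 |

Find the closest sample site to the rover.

R10

Distances from (-10.62, 114.37):
R1: √((-124.40)² + (-217.42)²) = √(15475.3600 + 47271.4564) = 250.49 m
R2: √((578.02)² + (-724.32)²) = √(334107.1204 + 524639.4624) = 926.69 m
R3: √((-129.14)² + (-713.55)²) = √(16677.1396 + 509153.6025) = 725.14 m
R4: √((-322.71)² + (342.46)²) = √(104141.7441 + 117278.8516) = 470.55 m
R5: √((-243.57)² + (-768.97)²) = √(59326.3449 + 591314.8609) = 806.62 m
R6: √((1020.31)² + (379.91)²) = √(1041032.4961 + 144331.6081) = 1088.74 m
R7: √((-438.36)² + (-965.08)²) = √(192159.4896 + 931379.4064) = 1059.97 m
R8: √((-500.44)² + (343.53)²) = √(250440.1936 + 118012.8609) = 607.00 m
R9: √((-305.67)² + (-297.34)²) = √(93434.1489 + 88411.0756) = 426.43 m
R10: √((-36.83)² + (-221.99)²) = √(1356.4489 + 49279.5601) = 225.02 m
R11: √((-435.16)² + (-47.01)²) = √(189364.2256 + 2209.9401) = 437.69 m
Minimum: R10 at 225.02 m.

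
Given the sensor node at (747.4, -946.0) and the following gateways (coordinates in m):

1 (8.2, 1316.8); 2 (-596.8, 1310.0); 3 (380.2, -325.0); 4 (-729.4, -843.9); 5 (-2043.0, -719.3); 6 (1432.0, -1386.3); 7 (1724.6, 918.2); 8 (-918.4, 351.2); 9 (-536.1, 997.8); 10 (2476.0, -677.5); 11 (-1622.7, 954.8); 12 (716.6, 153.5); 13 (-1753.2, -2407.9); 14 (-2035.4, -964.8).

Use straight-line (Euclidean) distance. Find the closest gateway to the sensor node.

Distances from (747.4, -946.0):
1: 2380.5 m
2: 2626.1 m
3: 721.4 m
4: 1480.3 m
5: 2799.6 m
6: 814.0 m
7: 2104.8 m
8: 2111.3 m
9: 2329.3 m
10: 1749.3 m
11: 3038.2 m
12: 1099.9 m
13: 2896.6 m
14: 2782.9 m
Minimum: 3 at 721.4 m.

3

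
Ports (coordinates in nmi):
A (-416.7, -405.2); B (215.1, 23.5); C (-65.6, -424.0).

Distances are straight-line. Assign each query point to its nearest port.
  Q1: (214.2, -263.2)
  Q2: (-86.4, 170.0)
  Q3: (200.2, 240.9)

Q1→B; Q2→B; Q3→B

Q1 at (214.2, -263.2):
  A: 646.7 nmi
  B: 286.7 nmi
  C: 322.7 nmi
  → nearest: B (286.7 nmi)
Q2 at (-86.4, 170.0):
  A: 663.3 nmi
  B: 335.2 nmi
  C: 594.4 nmi
  → nearest: B (335.2 nmi)
Q3 at (200.2, 240.9):
  A: 893.3 nmi
  B: 217.9 nmi
  C: 716.1 nmi
  → nearest: B (217.9 nmi)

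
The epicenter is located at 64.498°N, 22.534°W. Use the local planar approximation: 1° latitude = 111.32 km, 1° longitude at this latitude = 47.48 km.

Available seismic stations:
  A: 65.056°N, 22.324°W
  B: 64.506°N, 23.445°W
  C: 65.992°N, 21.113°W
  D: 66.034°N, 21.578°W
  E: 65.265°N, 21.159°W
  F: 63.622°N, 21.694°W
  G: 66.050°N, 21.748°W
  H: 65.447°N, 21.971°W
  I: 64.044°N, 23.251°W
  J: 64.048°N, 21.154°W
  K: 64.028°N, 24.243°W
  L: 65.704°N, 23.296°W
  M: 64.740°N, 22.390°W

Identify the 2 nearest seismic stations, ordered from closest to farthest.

M, B

Distances from 64.498°N, 22.534°W:
A: 62.912 km
B: 43.263 km
C: 179.476 km
D: 176.910 km
E: 107.482 km
F: 105.357 km
G: 176.753 km
H: 108.972 km
I: 60.936 km
J: 82.478 km
K: 96.549 km
L: 139.042 km
M: 27.794 km
Sorted: M (27.794 km) < B (43.263 km) < I (60.936 km) < A (62.912 km) < …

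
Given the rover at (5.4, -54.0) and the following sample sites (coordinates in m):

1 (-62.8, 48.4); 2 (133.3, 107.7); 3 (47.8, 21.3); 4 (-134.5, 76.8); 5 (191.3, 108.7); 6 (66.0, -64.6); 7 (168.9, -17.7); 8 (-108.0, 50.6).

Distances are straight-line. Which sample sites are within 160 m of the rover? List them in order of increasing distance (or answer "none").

6, 3, 1, 8

Distances from (5.4, -54.0):
1: 123.0 m
2: 206.2 m
3: 86.4 m
4: 191.5 m
5: 247.0 m
6: 61.5 m
7: 167.5 m
8: 154.3 m
Threshold 160 m: 6 (61.5 m), 3 (86.4 m), 1 (123.0 m), 8 (154.3 m) are within range.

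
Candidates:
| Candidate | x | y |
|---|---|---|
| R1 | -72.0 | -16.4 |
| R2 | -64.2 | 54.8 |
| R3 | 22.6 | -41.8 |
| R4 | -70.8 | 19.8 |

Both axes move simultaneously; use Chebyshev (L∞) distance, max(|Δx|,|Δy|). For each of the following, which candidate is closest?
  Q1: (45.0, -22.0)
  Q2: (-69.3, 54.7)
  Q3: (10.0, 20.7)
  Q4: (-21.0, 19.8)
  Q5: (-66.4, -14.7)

Q1→R3; Q2→R2; Q3→R3; Q4→R2; Q5→R1

Q1 at (45.0, -22.0):
  R1: 117.0
  R2: 109.2
  R3: 22.4
  R4: 115.8
  → nearest: R3 (22.4)
Q2 at (-69.3, 54.7):
  R1: 71.1
  R2: 5.1
  R3: 96.5
  R4: 34.9
  → nearest: R2 (5.1)
Q3 at (10.0, 20.7):
  R1: 82.0
  R2: 74.2
  R3: 62.5
  R4: 80.8
  → nearest: R3 (62.5)
Q4 at (-21.0, 19.8):
  R1: 51.0
  R2: 43.2
  R3: 61.6
  R4: 49.8
  → nearest: R2 (43.2)
Q5 at (-66.4, -14.7):
  R1: 5.6
  R2: 69.5
  R3: 89.0
  R4: 34.5
  → nearest: R1 (5.6)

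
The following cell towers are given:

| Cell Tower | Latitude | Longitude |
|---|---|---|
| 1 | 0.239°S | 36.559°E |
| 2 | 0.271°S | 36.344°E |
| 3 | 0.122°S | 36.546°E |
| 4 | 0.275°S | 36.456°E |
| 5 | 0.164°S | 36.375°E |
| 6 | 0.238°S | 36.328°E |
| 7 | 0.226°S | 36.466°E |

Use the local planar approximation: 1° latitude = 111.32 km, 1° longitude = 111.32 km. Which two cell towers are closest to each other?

Pairwise distances:
2–6: 4.083 km
4–7: 5.567 km
5–6: 9.759 km
1–7: 10.453 km
1–4: 12.146 km
5–7: 12.258 km
2–5: 12.401 km
2–4: 12.476 km
1–3: 13.105 km
2–7: 14.475 km
3–7: 14.606 km
4–6: 14.832 km
4–5: 15.297 km
6–7: 15.420 km
3–5: 19.601 km
3–4: 19.760 km
1–5: 22.119 km
1–2: 24.197 km
1–6: 25.715 km
3–6: 27.490 km
2–3: 27.942 km
Closest pair: 2–6 at 4.083 km.

2 and 6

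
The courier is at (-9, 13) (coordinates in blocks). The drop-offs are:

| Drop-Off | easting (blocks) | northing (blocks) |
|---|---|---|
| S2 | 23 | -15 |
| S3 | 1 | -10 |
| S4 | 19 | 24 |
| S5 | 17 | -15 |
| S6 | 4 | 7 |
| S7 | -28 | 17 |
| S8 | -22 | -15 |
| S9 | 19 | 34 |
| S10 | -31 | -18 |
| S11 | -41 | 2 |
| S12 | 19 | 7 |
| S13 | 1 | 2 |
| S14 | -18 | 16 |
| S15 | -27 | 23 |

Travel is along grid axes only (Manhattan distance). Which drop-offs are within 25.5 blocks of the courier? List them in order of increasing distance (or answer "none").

Distances from (-9, 13):
S2: |32| + |-28| = 32 + 28 = 60 blocks
S3: |10| + |-23| = 10 + 23 = 33 blocks
S4: |28| + |11| = 28 + 11 = 39 blocks
S5: |26| + |-28| = 26 + 28 = 54 blocks
S6: |13| + |-6| = 13 + 6 = 19 blocks
S7: |-19| + |4| = 19 + 4 = 23 blocks
S8: |-13| + |-28| = 13 + 28 = 41 blocks
S9: |28| + |21| = 28 + 21 = 49 blocks
S10: |-22| + |-31| = 22 + 31 = 53 blocks
S11: |-32| + |-11| = 32 + 11 = 43 blocks
S12: |28| + |-6| = 28 + 6 = 34 blocks
S13: |10| + |-11| = 10 + 11 = 21 blocks
S14: |-9| + |3| = 9 + 3 = 12 blocks
S15: |-18| + |10| = 18 + 10 = 28 blocks
Threshold 25.5 blocks: S14 (12 blocks), S6 (19 blocks), S13 (21 blocks), S7 (23 blocks) are within range.

S14, S6, S13, S7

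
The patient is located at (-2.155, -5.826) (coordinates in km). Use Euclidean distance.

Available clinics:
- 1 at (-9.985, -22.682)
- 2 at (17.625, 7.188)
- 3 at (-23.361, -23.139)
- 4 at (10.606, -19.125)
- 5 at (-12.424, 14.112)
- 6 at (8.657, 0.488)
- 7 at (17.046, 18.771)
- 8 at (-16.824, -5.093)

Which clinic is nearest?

Distances from (-2.155, -5.826):
1: 18.586 km
2: 23.677 km
3: 27.376 km
4: 18.431 km
5: 22.427 km
6: 12.521 km
7: 31.204 km
8: 14.687 km
Minimum: 6 at 12.521 km.

6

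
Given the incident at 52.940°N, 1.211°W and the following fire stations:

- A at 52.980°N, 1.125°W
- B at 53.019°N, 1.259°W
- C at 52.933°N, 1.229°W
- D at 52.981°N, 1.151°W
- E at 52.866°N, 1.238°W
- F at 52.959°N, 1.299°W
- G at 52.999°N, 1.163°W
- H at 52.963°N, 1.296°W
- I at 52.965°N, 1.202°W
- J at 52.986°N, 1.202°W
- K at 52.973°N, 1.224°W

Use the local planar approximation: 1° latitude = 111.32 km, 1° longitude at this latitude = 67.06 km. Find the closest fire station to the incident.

Distances from 52.940°N, 1.211°W:
A: √((0.040·111.32)² + (0.086·67.06)²) = √(19.82743 + 33.26013) = 7.286 km
B: √((0.079·111.32)² + (-0.048·67.06)²) = √(77.33936 + 10.36119) = 9.365 km
C: √((-0.007·111.32)² + (-0.018·67.06)²) = √(0.60721 + 1.45704) = 1.437 km
D: √((0.041·111.32)² + (0.060·67.06)²) = √(20.83119 + 16.18936) = 6.084 km
E: √((-0.074·111.32)² + (-0.027·67.06)²) = √(67.85937 + 3.27834) = 8.434 km
F: √((0.019·111.32)² + (-0.088·67.06)²) = √(4.47356 + 34.82511) = 6.269 km
G: √((0.059·111.32)² + (0.048·67.06)²) = √(43.13705 + 10.36119) = 7.314 km
H: √((0.023·111.32)² + (-0.085·67.06)²) = √(6.55544 + 32.49114) = 6.249 km
I: √((0.025·111.32)² + (0.009·67.06)²) = √(7.74509 + 0.36426) = 2.848 km
J: √((0.046·111.32)² + (0.009·67.06)²) = √(26.22177 + 0.36426) = 5.156 km
K: √((0.033·111.32)² + (-0.013·67.06)²) = √(13.49504 + 0.76000) = 3.776 km
Minimum: C at 1.437 km.

C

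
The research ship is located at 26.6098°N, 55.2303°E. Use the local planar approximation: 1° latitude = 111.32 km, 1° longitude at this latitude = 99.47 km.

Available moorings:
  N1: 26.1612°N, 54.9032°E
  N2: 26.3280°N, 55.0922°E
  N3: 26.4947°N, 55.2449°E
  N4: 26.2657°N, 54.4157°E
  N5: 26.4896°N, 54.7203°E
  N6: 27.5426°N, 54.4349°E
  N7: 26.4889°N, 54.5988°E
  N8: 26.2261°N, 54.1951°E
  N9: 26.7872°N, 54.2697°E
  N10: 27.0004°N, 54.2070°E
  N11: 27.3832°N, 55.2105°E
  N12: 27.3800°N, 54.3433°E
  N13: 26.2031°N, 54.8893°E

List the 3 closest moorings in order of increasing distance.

Distances from 26.6098°N, 55.2303°E:
N1: √((-0.4486·111.32)² + (-0.3271·99.47)²) = √(2493.819025 + 1058.632747) = 59.6024 km
N2: √((-0.2818·111.32)² + (-0.1381·99.47)²) = √(984.075394 + 188.699867) = 34.2458 km
N3: √((-0.1151·111.32)² + (0.0146·99.47)²) = √(164.171226 + 2.109065) = 12.8950 km
N4: √((-0.3441·111.32)² + (-0.8146·99.47)²) = √(1467.289266 + 6565.579243) = 89.6263 km
N5: √((-0.1202·111.32)² + (-0.5100·99.47)²) = √(179.042169 + 2573.502462) = 52.4647 km
N6: √((0.9328·111.32)² + (-0.7954·99.47)²) = √(10782.599394 + 6259.727232) = 130.5463 km
N7: √((-0.1209·111.32)² + (-0.6315·99.47)²) = √(181.133591 + 3945.762542) = 64.2409 km
N8: √((-0.3837·111.32)² + (-1.0352·99.47)²) = √(1824.441715 + 10603.097685) = 111.4789 km
N9: √((0.1774·111.32)² + (-0.9606·99.47)²) = √(389.990139 + 9129.971051) = 97.5703 km
N10: √((0.3906·111.32)² + (-1.0233·99.47)²) = √(1890.648843 + 10360.725896) = 110.6859 km
N11: √((0.7734·111.32)² + (-0.0198·99.47)²) = √(7412.329740 + 3.878954) = 86.1174 km
N12: √((0.7702·111.32)² + (-0.8870·99.47)²) = √(7351.118505 + 7784.513489) = 123.0270 km
N13: √((-0.4067·111.32)² + (-0.3410·99.47)²) = √(2049.720951 + 1150.516877) = 56.5706 km
Sorted: N3 (12.8950 km) < N2 (34.2458 km) < N5 (52.4647 km) < N13 (56.5706 km) < N1 (59.6024 km) < …

N3, N2, N5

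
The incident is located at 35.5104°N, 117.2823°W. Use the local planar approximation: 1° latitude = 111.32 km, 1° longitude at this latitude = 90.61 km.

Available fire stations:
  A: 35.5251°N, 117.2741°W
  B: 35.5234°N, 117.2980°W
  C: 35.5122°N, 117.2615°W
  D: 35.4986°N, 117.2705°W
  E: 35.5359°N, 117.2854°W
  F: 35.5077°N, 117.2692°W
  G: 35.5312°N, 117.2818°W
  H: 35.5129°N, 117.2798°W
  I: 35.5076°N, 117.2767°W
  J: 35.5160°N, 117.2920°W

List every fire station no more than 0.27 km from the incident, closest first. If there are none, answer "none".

none

Distances from 35.5104°N, 117.2823°W:
A: √((0.0147·111.32)² + (0.0082·90.61)²) = √(2.677818 + 0.552052) = 1.7972 km
B: √((0.0130·111.32)² + (-0.0157·90.61)²) = √(2.094272 + 2.023725) = 2.0293 km
C: √((0.0018·111.32)² + (0.0208·90.61)²) = √(0.040151 + 3.552049) = 1.8953 km
D: √((-0.0118·111.32)² + (0.0118·90.61)²) = √(1.725482 + 1.143184) = 1.6937 km
E: √((0.0255·111.32)² + (-0.0031·90.61)²) = √(8.057991 + 0.078900) = 2.8525 km
F: √((-0.0027·111.32)² + (0.0131·90.61)²) = √(0.090339 + 1.408948) = 1.2245 km
G: √((0.0208·111.32)² + (0.0005·90.61)²) = √(5.361336 + 0.002053) = 2.3159 km
H: √((0.0025·111.32)² + (0.0025·90.61)²) = √(0.077451 + 0.051314) = 0.3588 km
I: √((-0.0028·111.32)² + (0.0056·90.61)²) = √(0.097154 + 0.257471) = 0.5955 km
J: √((0.0056·111.32)² + (-0.0097·90.61)²) = √(0.388618 + 0.772495) = 1.0775 km
Threshold 0.27 km: none within range.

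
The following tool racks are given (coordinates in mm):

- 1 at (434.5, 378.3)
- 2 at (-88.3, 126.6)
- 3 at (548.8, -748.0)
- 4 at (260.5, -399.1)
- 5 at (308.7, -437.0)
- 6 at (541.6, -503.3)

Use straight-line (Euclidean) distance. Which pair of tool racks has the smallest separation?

4 and 5

Pairwise distances:
4–5: 61.3 mm
5–6: 242.2 mm
3–6: 244.8 mm
4–6: 299.8 mm
3–5: 392.9 mm
3–4: 452.6 mm
1–2: 580.2 mm
2–4: 630.9 mm
2–5: 689.4 mm
1–4: 796.6 mm
1–5: 824.9 mm
1–6: 888.1 mm
2–6: 890.8 mm
2–3: 1082.0 mm
1–3: 1132.1 mm
Closest pair: 4–5 at 61.3 mm.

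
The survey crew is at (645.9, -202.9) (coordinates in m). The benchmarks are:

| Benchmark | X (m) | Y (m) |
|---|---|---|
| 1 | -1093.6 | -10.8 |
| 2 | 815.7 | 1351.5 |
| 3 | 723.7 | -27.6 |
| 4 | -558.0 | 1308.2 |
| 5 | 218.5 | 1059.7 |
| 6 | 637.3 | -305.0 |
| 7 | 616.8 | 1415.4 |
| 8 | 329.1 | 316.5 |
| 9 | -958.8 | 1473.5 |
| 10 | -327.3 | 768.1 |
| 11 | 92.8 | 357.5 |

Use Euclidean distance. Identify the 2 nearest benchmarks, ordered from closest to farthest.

Distances from (645.9, -202.9):
1: 1750.1 m
2: 1563.6 m
3: 191.8 m
4: 1932.0 m
5: 1333.0 m
6: 102.5 m
7: 1618.6 m
8: 608.4 m
9: 2320.6 m
10: 1374.8 m
11: 787.4 m
Sorted: 6 (102.5 m) < 3 (191.8 m) < 8 (608.4 m) < 11 (787.4 m) < …

6, 3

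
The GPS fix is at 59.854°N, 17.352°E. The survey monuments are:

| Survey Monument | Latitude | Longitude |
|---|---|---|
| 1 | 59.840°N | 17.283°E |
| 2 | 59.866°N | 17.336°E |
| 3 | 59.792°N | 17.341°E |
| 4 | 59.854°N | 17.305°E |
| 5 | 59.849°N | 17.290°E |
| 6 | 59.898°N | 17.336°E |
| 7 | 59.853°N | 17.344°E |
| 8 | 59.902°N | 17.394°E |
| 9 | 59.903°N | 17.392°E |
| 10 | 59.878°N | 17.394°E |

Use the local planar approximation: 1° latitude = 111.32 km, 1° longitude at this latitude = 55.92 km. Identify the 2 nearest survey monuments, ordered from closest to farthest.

Distances from 59.854°N, 17.352°E:
1: √((-0.014·111.32)² + (-0.069·55.92)²) = √(2.42886 + 14.88787) = 4.161 km
2: √((0.012·111.32)² + (-0.016·55.92)²) = √(1.78447 + 0.80052) = 1.608 km
3: √((-0.062·111.32)² + (-0.011·55.92)²) = √(47.63540 + 0.37837) = 6.929 km
4: √((0.000·111.32)² + (-0.047·55.92)²) = √(0.00000 + 6.90765) = 2.628 km
5: √((-0.005·111.32)² + (-0.062·55.92)²) = √(0.30980 + 12.02037) = 3.511 km
6: √((0.044·111.32)² + (-0.016·55.92)²) = √(23.99119 + 0.80052) = 4.979 km
7: √((-0.001·111.32)² + (-0.008·55.92)²) = √(0.01239 + 0.20013) = 0.461 km
8: √((0.048·111.32)² + (0.042·55.92)²) = √(28.55150 + 5.51611) = 5.837 km
9: √((0.049·111.32)² + (0.040·55.92)²) = √(29.75353 + 5.00327) = 5.895 km
10: √((0.024·111.32)² + (0.042·55.92)²) = √(7.13787 + 5.51611) = 3.557 km
Sorted: 7 (0.461 km) < 2 (1.608 km) < 4 (2.628 km) < 5 (3.511 km) < …

7, 2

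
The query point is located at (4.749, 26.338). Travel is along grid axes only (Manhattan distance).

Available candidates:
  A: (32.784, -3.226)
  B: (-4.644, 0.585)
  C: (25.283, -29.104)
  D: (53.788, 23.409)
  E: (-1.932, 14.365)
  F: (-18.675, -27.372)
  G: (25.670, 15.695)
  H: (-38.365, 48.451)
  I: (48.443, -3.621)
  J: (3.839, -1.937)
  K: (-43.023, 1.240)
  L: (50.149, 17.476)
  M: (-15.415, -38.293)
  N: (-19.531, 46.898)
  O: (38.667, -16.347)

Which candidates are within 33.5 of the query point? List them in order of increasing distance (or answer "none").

Distances from (4.749, 26.338):
A: 57.599
B: 35.146
C: 75.976
D: 51.968
E: 18.654
F: 77.134
G: 31.564
H: 65.227
I: 73.653
J: 29.185
K: 72.870
L: 54.262
M: 84.795
N: 44.840
O: 76.603
Threshold 33.5: E (18.654), J (29.185), G (31.564) are within range.

E, J, G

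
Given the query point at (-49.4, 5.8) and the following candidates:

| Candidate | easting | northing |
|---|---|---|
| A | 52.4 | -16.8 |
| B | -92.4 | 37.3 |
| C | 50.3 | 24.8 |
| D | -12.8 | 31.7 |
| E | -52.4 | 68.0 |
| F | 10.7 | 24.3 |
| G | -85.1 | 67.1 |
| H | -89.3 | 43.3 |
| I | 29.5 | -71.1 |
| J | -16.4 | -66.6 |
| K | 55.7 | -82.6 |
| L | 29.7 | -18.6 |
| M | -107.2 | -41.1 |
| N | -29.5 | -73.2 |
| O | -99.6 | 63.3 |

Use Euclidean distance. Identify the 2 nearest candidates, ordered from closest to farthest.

D, B

Distances from (-49.4, 5.8):
A: √((101.8)² + (-22.6)²) = √(10363.240 + 510.760) = 104.3
B: √((-43.0)² + (31.5)²) = √(1849.000 + 992.250) = 53.3
C: √((99.7)² + (19.0)²) = √(9940.090 + 361.000) = 101.5
D: √((36.6)² + (25.9)²) = √(1339.560 + 670.810) = 44.8
E: √((-3.0)² + (62.2)²) = √(9.000 + 3868.840) = 62.3
F: √((60.1)² + (18.5)²) = √(3612.010 + 342.250) = 62.9
G: √((-35.7)² + (61.3)²) = √(1274.490 + 3757.690) = 70.9
H: √((-39.9)² + (37.5)²) = √(1592.010 + 1406.250) = 54.8
I: √((78.9)² + (-76.9)²) = √(6225.210 + 5913.610) = 110.2
J: √((33.0)² + (-72.4)²) = √(1089.000 + 5241.760) = 79.6
K: √((105.1)² + (-88.4)²) = √(11046.010 + 7814.560) = 137.3
L: √((79.1)² + (-24.4)²) = √(6256.810 + 595.360) = 82.8
M: √((-57.8)² + (-46.9)²) = √(3340.840 + 2199.610) = 74.4
N: √((19.9)² + (-79.0)²) = √(396.010 + 6241.000) = 81.5
O: √((-50.2)² + (57.5)²) = √(2520.040 + 3306.250) = 76.3
Sorted: D (44.8) < B (53.3) < H (54.8) < E (62.3) < …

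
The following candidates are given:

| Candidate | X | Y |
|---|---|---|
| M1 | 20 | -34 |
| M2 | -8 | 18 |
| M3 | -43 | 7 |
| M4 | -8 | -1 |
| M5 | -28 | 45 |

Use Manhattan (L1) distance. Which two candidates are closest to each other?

Pairwise distances:
M1–M2: 80
M1–M3: 104
M1–M4: 61
M1–M5: 127
M2–M3: 46
M2–M4: 19
M2–M5: 47
M3–M4: 43
M3–M5: 53
M4–M5: 66
Closest pair: M2–M4 at 19.

M2 and M4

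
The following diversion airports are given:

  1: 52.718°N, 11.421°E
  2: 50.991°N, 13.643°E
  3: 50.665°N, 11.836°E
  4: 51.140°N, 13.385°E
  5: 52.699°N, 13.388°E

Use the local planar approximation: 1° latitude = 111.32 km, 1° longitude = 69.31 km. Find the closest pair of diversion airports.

Pairwise distances:
2–4: 24.390 km
3–4: 119.676 km
2–3: 130.395 km
1–5: 136.349 km
4–5: 173.548 km
2–5: 190.954 km
1–4: 222.233 km
1–3: 230.343 km
1–2: 246.329 km
3–5: 250.678 km
Closest pair: 2–4 at 24.390 km.

2 and 4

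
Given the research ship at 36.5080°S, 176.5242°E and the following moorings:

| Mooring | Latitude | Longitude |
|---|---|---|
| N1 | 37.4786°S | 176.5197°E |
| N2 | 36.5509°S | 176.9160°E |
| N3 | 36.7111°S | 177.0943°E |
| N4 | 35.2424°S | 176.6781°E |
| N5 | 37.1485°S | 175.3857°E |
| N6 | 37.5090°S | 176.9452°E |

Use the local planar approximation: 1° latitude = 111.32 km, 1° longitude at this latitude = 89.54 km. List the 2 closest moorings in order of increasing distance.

N2, N3

Distances from 36.5080°S, 176.5242°E:
N1: √((-0.9706·111.32)² + (-0.0045·89.54)²) = √(11674.195699 + 0.162353) = 108.0479 km
N2: √((-0.0429·111.32)² + (0.3918·89.54)²) = √(22.806623 + 1230.730727) = 35.4053 km
N3: √((-0.2031·111.32)² + (0.5701·89.54)²) = √(511.171041 + 2605.771094) = 55.8296 km
N4: √((1.2656·111.32)² + (0.1539·89.54)²) = √(19849.031805 + 189.894077) = 141.5589 km
N5: √((-0.6405·111.32)² + (-1.1385·89.54)²) = √(5083.755596 + 10392.026607) = 124.4017 km
N6: √((-1.0010·111.32)² + (0.4210·89.54)²) = √(12416.939077 + 1421.014049) = 117.6348 km
Sorted: N2 (35.4053 km) < N3 (55.8296 km) < N1 (108.0479 km) < N6 (117.6348 km) < …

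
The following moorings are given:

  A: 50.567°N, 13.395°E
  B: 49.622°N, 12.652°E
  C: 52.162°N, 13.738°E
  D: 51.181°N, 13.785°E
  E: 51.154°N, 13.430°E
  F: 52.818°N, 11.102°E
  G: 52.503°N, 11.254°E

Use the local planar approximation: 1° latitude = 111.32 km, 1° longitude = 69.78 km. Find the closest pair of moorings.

Pairwise distances:
D–E: √((-0.027·111.32)² + (-0.355·69.78)²) = √(9.03387 + 613.64703) = 24.954 km
F–G: √((-0.315·111.32)² + (0.152·69.78)²) = √(1229.61033 + 112.49912) = 36.635 km
A–E: √((0.587·111.32)² + (0.035·69.78)²) = √(4269.94811 + 5.96483) = 65.390 km
A–D: √((0.614·111.32)² + (0.390·69.78)²) = √(4671.78812 + 740.61268) = 73.569 km
C–D: √((-0.981·111.32)² + (0.047·69.78)²) = √(11925.71455 + 10.75617) = 109.254 km
C–E: √((-1.008·111.32)² + (-0.308·69.78)²) = √(12591.20978 + 461.91638) = 114.250 km
A–B: √((-0.945·111.32)² + (-0.743·69.78)²) = √(11066.49297 + 2688.06371) = 117.280 km
C–G: √((0.341·111.32)² + (-2.484·69.78)²) = √(1440.97071 + 30044.50916) = 177.441 km
B–E: √((1.532·111.32)² + (0.778·69.78)²) = √(29084.65562 + 2947.27815) = 178.975 km
A–C: √((1.595·111.32)² + (0.343·69.78)²) = √(31525.92007 + 572.86221) = 179.161 km
B–D: √((1.559·111.32)² + (1.133·69.78)²) = √(30118.86665 + 6250.60061) = 190.708 km
C–F: √((0.656·111.32)² + (-2.636·69.78)²) = √(5332.78499 + 33833.95303) = 197.906 km
E–G: √((1.349·111.32)² + (-2.176·69.78)²) = √(22551.23313 + 23055.77431) = 213.558 km
D–G: √((1.322·111.32)² + (-2.531·69.78)²) = √(21657.54900 + 31192.21535) = 229.891 km
E–F: √((1.664·111.32)² + (-2.328·69.78)²) = √(34312.55352 + 26389.30072) = 246.377 km
D–F: √((1.637·111.32)² + (-2.683·69.78)²) = √(33208.07905 + 35051.23105) = 261.265 km
A–G: √((1.936·111.32)² + (-2.141·69.78)²) = √(46446.93936 + 22320.05523) = 262.235 km
B–C: √((2.540·111.32)² + (1.086·69.78)²) = √(79949.14591 + 5742.77209) = 292.732 km
A–F: √((2.251·111.32)² + (-2.293·69.78)²) = √(62790.99793 + 25601.77283) = 297.309 km
B–G: √((2.881·111.32)² + (-1.398·69.78)²) = √(102856.77705 + 9516.47855) = 335.221 km
B–F: √((3.196·111.32)² + (-1.550·69.78)²) = √(126578.49760 + 11698.36928) = 371.856 km
Closest pair: D–E at 24.954 km.

D and E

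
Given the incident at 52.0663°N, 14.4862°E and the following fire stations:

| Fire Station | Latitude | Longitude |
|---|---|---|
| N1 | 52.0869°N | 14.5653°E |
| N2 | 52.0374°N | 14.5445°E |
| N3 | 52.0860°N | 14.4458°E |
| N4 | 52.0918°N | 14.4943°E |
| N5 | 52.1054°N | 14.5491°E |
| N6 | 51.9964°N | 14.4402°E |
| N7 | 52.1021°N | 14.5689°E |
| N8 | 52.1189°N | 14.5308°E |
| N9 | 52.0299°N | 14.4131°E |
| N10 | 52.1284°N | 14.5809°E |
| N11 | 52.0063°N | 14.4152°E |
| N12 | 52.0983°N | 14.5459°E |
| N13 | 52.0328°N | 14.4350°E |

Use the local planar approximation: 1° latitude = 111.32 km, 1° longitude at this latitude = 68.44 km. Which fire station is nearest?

N4

Distances from 52.0663°N, 14.4862°E:
N1: 5.8793 km
N2: 5.1255 km
N3: 3.5291 km
N4: 2.8923 km
N5: 6.1219 km
N6: 8.3940 km
N7: 6.9223 km
N8: 6.6033 km
N9: 6.4381 km
N10: 9.4761 km
N11: 8.2598 km
N12: 5.4207 km
N13: 5.1172 km
Minimum: N4 at 2.8923 km.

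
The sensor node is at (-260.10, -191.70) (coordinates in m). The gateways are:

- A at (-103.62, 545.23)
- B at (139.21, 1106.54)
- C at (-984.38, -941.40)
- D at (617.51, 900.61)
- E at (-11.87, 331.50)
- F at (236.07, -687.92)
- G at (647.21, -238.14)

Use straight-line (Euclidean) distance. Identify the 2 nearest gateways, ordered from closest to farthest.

E, F

Distances from (-260.10, -191.70):
A: √((156.48)² + (736.93)²) = √(24485.9904 + 543065.8249) = 753.36 m
B: √((399.31)² + (1298.24)²) = √(159448.4761 + 1685427.0976) = 1358.26 m
C: √((-724.28)² + (-749.70)²) = √(524581.5184 + 562050.0900) = 1042.42 m
D: √((877.61)² + (1092.31)²) = √(770199.3121 + 1193141.1361) = 1401.19 m
E: √((248.23)² + (523.20)²) = √(61618.1329 + 273738.2400) = 579.10 m
F: √((496.17)² + (-496.22)²) = √(246184.6689 + 246234.2884) = 701.73 m
G: √((907.31)² + (-46.44)²) = √(823211.4361 + 2156.6736) = 908.50 m
Sorted: E (579.10 m) < F (701.73 m) < A (753.36 m) < G (908.50 m) < …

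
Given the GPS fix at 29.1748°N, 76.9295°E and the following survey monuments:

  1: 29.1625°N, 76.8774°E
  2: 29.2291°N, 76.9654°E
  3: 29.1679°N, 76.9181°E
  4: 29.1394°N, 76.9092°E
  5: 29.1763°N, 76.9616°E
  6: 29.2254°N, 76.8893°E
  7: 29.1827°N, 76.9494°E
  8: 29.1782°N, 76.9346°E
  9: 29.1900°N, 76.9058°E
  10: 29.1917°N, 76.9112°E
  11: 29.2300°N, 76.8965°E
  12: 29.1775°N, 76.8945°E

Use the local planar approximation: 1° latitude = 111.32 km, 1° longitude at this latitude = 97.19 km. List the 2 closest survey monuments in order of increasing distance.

8, 3

Distances from 29.1748°N, 76.9295°E:
1: √((-0.0123·111.32)² + (-0.0521·97.19)²) = √(1.874807 + 25.640035) = 5.2455 km
2: √((0.0543·111.32)² + (0.0359·97.19)²) = √(36.538108 + 12.173965) = 6.9794 km
3: √((-0.0069·111.32)² + (-0.0114·97.19)²) = √(0.589990 + 1.227589) = 1.3482 km
4: √((-0.0354·111.32)² + (-0.0203·97.19)²) = √(15.529337 + 3.892559) = 4.4070 km
5: √((0.0015·111.32)² + (0.0321·97.19)²) = √(0.027882 + 9.733146) = 3.1243 km
6: √((0.0506·111.32)² + (-0.0402·97.19)²) = √(31.728346 + 15.264946) = 6.8552 km
7: √((0.0079·111.32)² + (0.0199·97.19)²) = √(0.773394 + 3.740669) = 2.1246 km
8: √((0.0034·111.32)² + (0.0051·97.19)²) = √(0.143253 + 0.245688) = 0.6237 km
9: √((0.0152·111.32)² + (-0.0237·97.19)²) = √(2.863081 + 5.305665) = 2.8581 km
10: √((0.0169·111.32)² + (-0.0183·97.19)²) = √(3.539320 + 3.163336) = 2.5889 km
11: √((0.0552·111.32)² + (-0.0330·97.19)²) = √(37.759354 + 10.286581) = 6.9315 km
12: √((0.0027·111.32)² + (-0.0350·97.19)²) = √(0.090339 + 11.571223) = 3.4149 km
Sorted: 8 (0.6237 km) < 3 (1.3482 km) < 7 (2.1246 km) < 10 (2.5889 km) < …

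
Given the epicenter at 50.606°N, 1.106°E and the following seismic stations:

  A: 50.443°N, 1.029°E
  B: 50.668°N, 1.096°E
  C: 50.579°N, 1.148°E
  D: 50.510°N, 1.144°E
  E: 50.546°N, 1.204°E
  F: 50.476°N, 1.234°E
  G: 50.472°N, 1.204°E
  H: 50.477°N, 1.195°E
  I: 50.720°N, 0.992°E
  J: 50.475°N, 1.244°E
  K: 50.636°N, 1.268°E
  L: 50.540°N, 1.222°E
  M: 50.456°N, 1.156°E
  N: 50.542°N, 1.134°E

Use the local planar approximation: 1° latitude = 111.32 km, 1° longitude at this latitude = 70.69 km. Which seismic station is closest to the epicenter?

Distances from 50.606°N, 1.106°E:
A: √((-0.163·111.32)² + (-0.077·70.69)²) = √(329.24683 + 29.62766) = 18.944 km
B: √((0.062·111.32)² + (-0.010·70.69)²) = √(47.63540 + 0.49971) = 6.938 km
C: √((-0.027·111.32)² + (0.042·70.69)²) = √(9.03387 + 8.81484) = 4.225 km
D: √((-0.096·111.32)² + (0.038·70.69)²) = √(114.20598 + 7.21578) = 11.019 km
E: √((-0.060·111.32)² + (0.098·70.69)²) = √(44.61171 + 47.99192) = 9.623 km
F: √((-0.130·111.32)² + (0.128·70.69)²) = √(209.42721 + 81.87209) = 17.067 km
G: √((-0.134·111.32)² + (0.098·70.69)²) = √(222.51331 + 47.99192) = 16.447 km
H: √((-0.129·111.32)² + (0.089·70.69)²) = √(206.21764 + 39.58184) = 15.678 km
I: √((0.114·111.32)² + (-0.114·70.69)²) = √(161.04828 + 64.94200) = 15.033 km
J: √((-0.131·111.32)² + (0.138·70.69)²) = √(212.66156 + 95.16432) = 17.545 km
K: √((0.030·111.32)² + (0.162·70.69)²) = √(11.15293 + 131.14327) = 11.929 km
L: √((-0.066·111.32)² + (0.116·70.69)²) = √(53.98017 + 67.24066) = 11.010 km
M: √((-0.150·111.32)² + (0.050·70.69)²) = √(278.82320 + 12.49269) = 17.068 km
N: √((-0.064·111.32)² + (0.028·70.69)²) = √(50.75822 + 3.91771) = 7.394 km
Minimum: C at 4.225 km.

C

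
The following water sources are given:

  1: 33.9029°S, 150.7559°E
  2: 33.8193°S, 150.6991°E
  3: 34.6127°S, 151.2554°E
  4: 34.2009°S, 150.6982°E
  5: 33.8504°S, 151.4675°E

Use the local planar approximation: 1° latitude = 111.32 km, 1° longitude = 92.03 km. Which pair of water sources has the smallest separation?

Pairwise distances:
1–2: 10.6739 km
1–3: 91.4139 km
1–4: 33.5957 km
1–5: 65.7488 km
2–3: 102.0868 km
2–4: 42.4798 km
2–5: 70.8005 km
3–4: 68.7822 km
3–5: 87.0753 km
4–5: 80.8383 km
Closest pair: 1–2 at 10.6739 km.

1 and 2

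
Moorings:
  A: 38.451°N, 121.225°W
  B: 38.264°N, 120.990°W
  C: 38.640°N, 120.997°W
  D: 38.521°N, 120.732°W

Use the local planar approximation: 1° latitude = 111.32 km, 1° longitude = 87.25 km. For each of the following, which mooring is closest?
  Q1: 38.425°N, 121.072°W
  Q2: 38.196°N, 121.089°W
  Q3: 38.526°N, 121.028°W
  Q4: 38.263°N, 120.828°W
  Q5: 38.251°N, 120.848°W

Q1 at 38.425°N, 121.072°W:
  A: 13.659 km
  B: 19.298 km
  C: 24.812 km
  D: 31.531 km
  → nearest: A (13.659 km)
Q2 at 38.196°N, 121.089°W:
  A: 30.767 km
  B: 11.485 km
  C: 50.074 km
  D: 47.740 km
  → nearest: B (11.485 km)
Q3 at 38.526°N, 121.028°W:
  A: 19.109 km
  B: 29.354 km
  C: 12.976 km
  D: 25.832 km
  → nearest: C (12.976 km)
Q4 at 38.263°N, 120.828°W:
  A: 40.470 km
  B: 14.135 km
  C: 44.483 km
  D: 29.917 km
  → nearest: B (14.135 km)
Q5 at 38.251°N, 120.848°W:
  A: 39.720 km
  B: 12.474 km
  C: 45.213 km
  D: 31.715 km
  → nearest: B (12.474 km)

Q1→A; Q2→B; Q3→C; Q4→B; Q5→B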